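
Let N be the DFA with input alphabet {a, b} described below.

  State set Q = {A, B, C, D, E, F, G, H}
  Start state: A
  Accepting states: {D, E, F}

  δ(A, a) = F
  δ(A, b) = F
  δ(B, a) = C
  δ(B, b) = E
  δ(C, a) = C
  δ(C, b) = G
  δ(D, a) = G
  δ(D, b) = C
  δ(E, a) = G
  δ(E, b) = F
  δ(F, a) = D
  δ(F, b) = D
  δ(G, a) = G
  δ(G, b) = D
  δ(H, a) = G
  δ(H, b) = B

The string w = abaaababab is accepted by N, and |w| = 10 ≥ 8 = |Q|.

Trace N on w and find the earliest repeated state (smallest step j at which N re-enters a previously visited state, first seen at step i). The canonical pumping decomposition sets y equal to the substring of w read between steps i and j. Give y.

a

Run of N on w = a b a a a b a b a b:
  step 0: A  (start)
  step 1: F  (read a: A→F)
  step 2: D  (read b: F→D)
  step 3: G  (read a: D→G)
  step 4: G  (read a: G→G)   ← first repeat (G seen earlier)
  step 5: G  (read a: G→G)
  step 6: D  (read b: G→D)
  step 7: G  (read a: D→G)
  step 8: D  (read b: G→D)
  step 9: G  (read a: D→G)
  step 10: D  (read b: G→D)

So i = 3, j = 4, giving x = w[0:3] = aba, y = w[3:4] = a, z = w[4:10] = ababab.
Check: |xy| = 4 ≤ 8 and |y| = 1 ≥ 1. Reading y takes N from G back to G, so every xyⁱz is accepted.
The DFA has 8 states, so the proof of the pumping lemma guarantees a repeated state among the first 8+1 visited; the segment between the two visits is the pumpable y.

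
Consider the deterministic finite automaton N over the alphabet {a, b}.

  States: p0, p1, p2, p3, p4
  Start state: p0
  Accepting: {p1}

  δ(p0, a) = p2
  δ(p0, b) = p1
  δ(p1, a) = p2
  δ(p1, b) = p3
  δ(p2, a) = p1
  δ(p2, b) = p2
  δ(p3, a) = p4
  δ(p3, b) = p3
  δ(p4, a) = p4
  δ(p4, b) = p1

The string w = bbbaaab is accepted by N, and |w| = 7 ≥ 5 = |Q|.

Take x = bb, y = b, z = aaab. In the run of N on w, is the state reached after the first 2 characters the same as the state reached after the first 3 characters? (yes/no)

yes

Run of N on the first 3 characters of w = b b b:
  step 0: p0  (start)
  step 1: p1  (read b: p0→p1)
  step 2: p3  (read b: p1→p3)
  step 3: p3  (read b: p3→p3)

After x (step 2): p3. After xy (step 3): p3.
They match, so y = b drives N around a cycle from p3 back to itself; pumping y any number of times keeps N in p3 before reading z, and xyⁱz ∈ L(N) for every i ≥ 0.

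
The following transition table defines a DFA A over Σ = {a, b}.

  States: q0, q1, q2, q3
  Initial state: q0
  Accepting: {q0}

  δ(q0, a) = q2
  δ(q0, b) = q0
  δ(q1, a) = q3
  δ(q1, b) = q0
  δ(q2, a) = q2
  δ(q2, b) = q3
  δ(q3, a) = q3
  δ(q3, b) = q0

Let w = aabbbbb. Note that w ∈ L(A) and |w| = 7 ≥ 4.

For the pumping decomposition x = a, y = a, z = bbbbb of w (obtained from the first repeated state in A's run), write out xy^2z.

xy^2z = a·a·a·bbbbb = aaabbbbb.
Reading y = a takes A from q2 back to q2, so after x·y·y the machine is still in q2, and z then leads to the accepting state q0. Hence aaabbbbb ∈ L(A).

aaabbbbb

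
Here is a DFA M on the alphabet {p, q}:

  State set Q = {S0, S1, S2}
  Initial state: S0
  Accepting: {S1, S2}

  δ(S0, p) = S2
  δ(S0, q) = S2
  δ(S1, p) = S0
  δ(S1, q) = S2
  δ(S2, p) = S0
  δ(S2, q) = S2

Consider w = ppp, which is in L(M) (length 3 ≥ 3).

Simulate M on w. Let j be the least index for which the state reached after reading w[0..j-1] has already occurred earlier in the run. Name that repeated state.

S0

State sequence: S0 -p-> S2 -p-> S0 -p-> S2
First repeat at step 2: S0 was already visited.

The earliest repeat is at step j = 2: M is in S0, which it already visited at step i = 0.
Since M has 3 states, any run of length ≥ 3 visits 3+1 states, so by pigeonhole some state repeats within the first 3 steps — that repeat gives the pumpable loop.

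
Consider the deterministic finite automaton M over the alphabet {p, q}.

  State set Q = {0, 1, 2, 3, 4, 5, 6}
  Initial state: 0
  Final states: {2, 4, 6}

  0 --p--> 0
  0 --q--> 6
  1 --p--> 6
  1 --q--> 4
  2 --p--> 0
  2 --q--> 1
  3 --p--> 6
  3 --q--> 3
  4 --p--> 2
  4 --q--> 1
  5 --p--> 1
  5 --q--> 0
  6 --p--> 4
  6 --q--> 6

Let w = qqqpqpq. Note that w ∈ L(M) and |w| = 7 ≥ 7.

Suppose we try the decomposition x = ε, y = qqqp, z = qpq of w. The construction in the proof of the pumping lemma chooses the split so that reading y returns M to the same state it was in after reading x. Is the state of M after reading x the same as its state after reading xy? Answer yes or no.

no

Run of M on the first 4 characters of w = q q q p:
  step 0: 0  (start)
  step 1: 6  (read q: 0→6)
  step 2: 6  (read q: 6→6)
  step 3: 6  (read q: 6→6)
  step 4: 4  (read p: 6→4)

After x (step 0): 0. After xy (step 4): 4.
They differ (0 ≠ 4), so y is not a cycle from the state after x; this split is not the one the pumping-lemma construction produces, and pumping y need not keep the string in L(M).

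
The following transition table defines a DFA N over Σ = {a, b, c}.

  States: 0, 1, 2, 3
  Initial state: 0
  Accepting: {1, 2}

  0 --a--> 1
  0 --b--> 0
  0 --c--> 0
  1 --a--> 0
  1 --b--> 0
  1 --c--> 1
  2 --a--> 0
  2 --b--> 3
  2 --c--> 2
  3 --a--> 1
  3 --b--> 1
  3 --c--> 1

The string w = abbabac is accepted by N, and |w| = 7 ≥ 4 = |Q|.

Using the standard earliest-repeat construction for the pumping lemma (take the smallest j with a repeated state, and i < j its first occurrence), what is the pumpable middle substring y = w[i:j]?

ab

Run of N on w = a b b a b a c:
  step 0: 0  (start)
  step 1: 1  (read a: 0→1)
  step 2: 0  (read b: 1→0)   ← first repeat (0 seen earlier)
  step 3: 0  (read b: 0→0)
  step 4: 1  (read a: 0→1)
  step 5: 0  (read b: 1→0)
  step 6: 1  (read a: 0→1)
  step 7: 1  (read c: 1→1)

So i = 0, j = 2, giving x = w[0:0] = ε, y = w[0:2] = ab, z = w[2:7] = babac.
Check: |xy| = 2 ≤ 4 and |y| = 2 ≥ 1. Reading y takes N from 0 back to 0, so every xyⁱz is accepted.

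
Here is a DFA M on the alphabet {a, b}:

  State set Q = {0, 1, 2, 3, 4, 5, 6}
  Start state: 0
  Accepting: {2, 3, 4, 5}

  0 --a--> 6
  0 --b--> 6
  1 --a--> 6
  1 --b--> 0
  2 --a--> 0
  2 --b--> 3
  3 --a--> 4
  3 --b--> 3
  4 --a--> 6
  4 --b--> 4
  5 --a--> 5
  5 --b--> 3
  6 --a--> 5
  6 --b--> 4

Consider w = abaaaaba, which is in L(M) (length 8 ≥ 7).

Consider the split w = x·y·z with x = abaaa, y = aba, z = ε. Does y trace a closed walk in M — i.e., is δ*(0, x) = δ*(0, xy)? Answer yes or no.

State sequence: 0 -a-> 6 -b-> 4 -a-> 6 -a-> 5 -a-> 5 -a-> 5 -b-> 3 -a-> 4

After x (step 5): 5. After xy (step 8): 4.
They differ (5 ≠ 4), so y is not a cycle from the state after x; this split is not the one the pumping-lemma construction produces, and pumping y need not keep the string in L(M).

no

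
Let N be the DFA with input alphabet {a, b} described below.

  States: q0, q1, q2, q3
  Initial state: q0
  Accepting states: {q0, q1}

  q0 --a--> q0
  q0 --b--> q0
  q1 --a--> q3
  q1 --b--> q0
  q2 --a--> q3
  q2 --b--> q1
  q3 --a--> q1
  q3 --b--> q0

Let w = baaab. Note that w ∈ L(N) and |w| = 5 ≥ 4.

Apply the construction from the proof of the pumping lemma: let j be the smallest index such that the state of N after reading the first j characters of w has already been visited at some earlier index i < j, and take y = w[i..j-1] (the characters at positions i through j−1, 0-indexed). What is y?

State sequence: q0 -b-> q0 -a-> q0 -a-> q0 -a-> q0 -b-> q0
First repeat at step 1: q0 was already visited.

So i = 0, j = 1, giving x = w[0:0] = ε, y = w[0:1] = b, z = w[1:5] = aaab.
Check: |xy| = 1 ≤ 4 and |y| = 1 ≥ 1. Reading y takes N from q0 back to q0, so every xyⁱz is accepted.
Pumping length from the standard proof: p = 4 (the number of states). The repeated state found above gives |xy| = j ≤ 4 and |y| = j − i ≥ 1.

b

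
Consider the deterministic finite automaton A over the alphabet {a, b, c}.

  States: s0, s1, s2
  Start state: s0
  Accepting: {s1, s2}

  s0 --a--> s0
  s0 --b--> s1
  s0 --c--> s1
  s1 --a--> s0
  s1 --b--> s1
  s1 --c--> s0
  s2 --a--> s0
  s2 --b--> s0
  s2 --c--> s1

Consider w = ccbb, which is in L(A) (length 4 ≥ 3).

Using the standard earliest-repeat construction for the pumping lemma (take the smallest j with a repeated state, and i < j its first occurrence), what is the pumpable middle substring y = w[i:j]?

cc

State sequence: s0 -c-> s1 -c-> s0 -b-> s1 -b-> s1
First repeat at step 2: s0 was already visited.

So i = 0, j = 2, giving x = w[0:0] = ε, y = w[0:2] = cc, z = w[2:4] = bb.
Check: |xy| = 2 ≤ 3 and |y| = 2 ≥ 1. Reading y takes A from s0 back to s0, so every xyⁱz is accepted.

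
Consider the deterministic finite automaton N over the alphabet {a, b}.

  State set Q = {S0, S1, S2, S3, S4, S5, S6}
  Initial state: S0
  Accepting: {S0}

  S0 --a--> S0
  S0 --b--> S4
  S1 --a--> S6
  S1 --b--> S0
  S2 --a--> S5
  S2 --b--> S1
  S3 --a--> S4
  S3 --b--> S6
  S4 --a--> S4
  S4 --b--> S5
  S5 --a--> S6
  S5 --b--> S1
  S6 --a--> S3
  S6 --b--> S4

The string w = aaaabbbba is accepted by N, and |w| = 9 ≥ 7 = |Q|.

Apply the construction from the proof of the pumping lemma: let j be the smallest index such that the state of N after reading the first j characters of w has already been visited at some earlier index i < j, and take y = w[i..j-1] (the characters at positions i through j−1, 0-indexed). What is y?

Run of N on w = a a a a b b b b a:
  step 0: S0  (start)
  step 1: S0  (read a: S0→S0)   ← first repeat (S0 seen earlier)
  step 2: S0  (read a: S0→S0)
  step 3: S0  (read a: S0→S0)
  step 4: S0  (read a: S0→S0)
  step 5: S4  (read b: S0→S4)
  step 6: S5  (read b: S4→S5)
  step 7: S1  (read b: S5→S1)
  step 8: S0  (read b: S1→S0)
  step 9: S0  (read a: S0→S0)

So i = 0, j = 1, giving x = w[0:0] = ε, y = w[0:1] = a, z = w[1:9] = aaabbbba.
Check: |xy| = 1 ≤ 7 and |y| = 1 ≥ 1. Reading y takes N from S0 back to S0, so every xyⁱz is accepted.

a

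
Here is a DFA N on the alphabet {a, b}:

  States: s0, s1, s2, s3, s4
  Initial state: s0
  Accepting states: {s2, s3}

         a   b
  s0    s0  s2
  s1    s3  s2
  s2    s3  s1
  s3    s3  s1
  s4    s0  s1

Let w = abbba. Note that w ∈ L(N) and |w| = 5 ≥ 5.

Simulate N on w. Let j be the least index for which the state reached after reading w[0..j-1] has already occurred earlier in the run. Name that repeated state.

s0

Run of N on w = a b b b a:
  step 0: s0  (start)
  step 1: s0  (read a: s0→s0)   ← first repeat (s0 seen earlier)
  step 2: s2  (read b: s0→s2)
  step 3: s1  (read b: s2→s1)
  step 4: s2  (read b: s1→s2)
  step 5: s3  (read a: s2→s3)

The earliest repeat is at step j = 1: N is in s0, which it already visited at step i = 0.
With |Q| = 5, pigeonhole forces a state repeat no later than step 5; the substring read between the first and second visits to that state can be pumped.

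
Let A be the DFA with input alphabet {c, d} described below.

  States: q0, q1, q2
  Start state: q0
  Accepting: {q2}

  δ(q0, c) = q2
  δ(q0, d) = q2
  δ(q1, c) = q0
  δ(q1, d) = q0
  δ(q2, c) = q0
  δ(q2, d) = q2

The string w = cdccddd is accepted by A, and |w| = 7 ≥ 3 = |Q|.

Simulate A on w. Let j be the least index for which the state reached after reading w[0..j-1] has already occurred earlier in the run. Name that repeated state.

q2

State sequence: q0 -c-> q2 -d-> q2 -c-> q0 -c-> q2 -d-> q2 -d-> q2 -d-> q2
First repeat at step 2: q2 was already visited.

The earliest repeat is at step j = 2: A is in q2, which it already visited at step i = 1.
With |Q| = 3, pigeonhole forces a state repeat no later than step 3; the substring read between the first and second visits to that state can be pumped.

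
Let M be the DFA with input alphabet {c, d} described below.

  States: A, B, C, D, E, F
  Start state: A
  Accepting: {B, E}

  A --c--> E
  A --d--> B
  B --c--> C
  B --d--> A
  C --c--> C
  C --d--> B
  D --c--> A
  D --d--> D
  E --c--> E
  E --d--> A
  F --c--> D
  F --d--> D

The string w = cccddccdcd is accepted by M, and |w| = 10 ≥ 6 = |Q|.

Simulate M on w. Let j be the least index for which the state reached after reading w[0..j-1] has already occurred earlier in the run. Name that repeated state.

E

State sequence: A -c-> E -c-> E -c-> E -d-> A -d-> B -c-> C -c-> C -d-> B -c-> C -d-> B
First repeat at step 2: E was already visited.

The earliest repeat is at step j = 2: M is in E, which it already visited at step i = 1.
With |Q| = 6, pigeonhole forces a state repeat no later than step 6; the substring read between the first and second visits to that state can be pumped.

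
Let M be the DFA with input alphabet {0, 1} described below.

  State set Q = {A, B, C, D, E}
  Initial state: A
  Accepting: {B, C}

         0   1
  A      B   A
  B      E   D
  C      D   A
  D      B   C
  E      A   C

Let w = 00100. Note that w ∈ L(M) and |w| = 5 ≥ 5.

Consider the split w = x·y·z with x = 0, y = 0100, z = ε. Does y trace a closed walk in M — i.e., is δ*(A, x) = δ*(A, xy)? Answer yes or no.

yes

Run of M on the first 5 characters of w = 0 0 1 0 0:
  step 0: A  (start)
  step 1: B  (read 0: A→B)
  step 2: E  (read 0: B→E)
  step 3: C  (read 1: E→C)
  step 4: D  (read 0: C→D)
  step 5: B  (read 0: D→B)

After x (step 1): B. After xy (step 5): B.
They match, so y = 0100 drives M around a cycle from B back to itself; pumping y any number of times keeps M in B before reading z, and xyⁱz ∈ L(M) for every i ≥ 0.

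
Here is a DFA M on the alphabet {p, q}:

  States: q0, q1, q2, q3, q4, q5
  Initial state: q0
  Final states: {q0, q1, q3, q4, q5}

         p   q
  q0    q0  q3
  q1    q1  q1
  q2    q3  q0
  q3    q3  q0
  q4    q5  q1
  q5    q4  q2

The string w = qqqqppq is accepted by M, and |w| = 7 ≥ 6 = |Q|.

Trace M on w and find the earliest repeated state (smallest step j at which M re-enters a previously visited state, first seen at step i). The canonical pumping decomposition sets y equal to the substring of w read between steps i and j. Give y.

qq

Run of M on w = q q q q p p q:
  step 0: q0  (start)
  step 1: q3  (read q: q0→q3)
  step 2: q0  (read q: q3→q0)   ← first repeat (q0 seen earlier)
  step 3: q3  (read q: q0→q3)
  step 4: q0  (read q: q3→q0)
  step 5: q0  (read p: q0→q0)
  step 6: q0  (read p: q0→q0)
  step 7: q3  (read q: q0→q3)

So i = 0, j = 2, giving x = w[0:0] = ε, y = w[0:2] = qq, z = w[2:7] = qqppq.
Check: |xy| = 2 ≤ 6 and |y| = 2 ≥ 1. Reading y takes M from q0 back to q0, so every xyⁱz is accepted.
Pumping length from the standard proof: p = 6 (the number of states). The repeated state found above gives |xy| = j ≤ 6 and |y| = j − i ≥ 1.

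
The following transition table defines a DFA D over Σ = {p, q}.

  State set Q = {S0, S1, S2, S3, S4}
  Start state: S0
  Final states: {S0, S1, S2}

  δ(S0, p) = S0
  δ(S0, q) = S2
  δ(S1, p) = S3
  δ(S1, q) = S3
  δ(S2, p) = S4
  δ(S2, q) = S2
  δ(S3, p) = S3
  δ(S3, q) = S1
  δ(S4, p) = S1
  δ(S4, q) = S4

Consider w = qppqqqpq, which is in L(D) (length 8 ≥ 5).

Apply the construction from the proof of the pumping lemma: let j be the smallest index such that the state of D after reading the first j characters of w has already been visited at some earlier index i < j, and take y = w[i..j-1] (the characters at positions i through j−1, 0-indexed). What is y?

State sequence: S0 -q-> S2 -p-> S4 -p-> S1 -q-> S3 -q-> S1 -q-> S3 -p-> S3 -q-> S1
First repeat at step 5: S1 was already visited.

So i = 3, j = 5, giving x = w[0:3] = qpp, y = w[3:5] = qq, z = w[5:8] = qpq.
Check: |xy| = 5 ≤ 5 and |y| = 2 ≥ 1. Reading y takes D from S1 back to S1, so every xyⁱz is accepted.
Since D has 5 states, any run of length ≥ 5 visits 5+1 states, so by pigeonhole some state repeats within the first 5 steps — that repeat gives the pumpable loop.

qq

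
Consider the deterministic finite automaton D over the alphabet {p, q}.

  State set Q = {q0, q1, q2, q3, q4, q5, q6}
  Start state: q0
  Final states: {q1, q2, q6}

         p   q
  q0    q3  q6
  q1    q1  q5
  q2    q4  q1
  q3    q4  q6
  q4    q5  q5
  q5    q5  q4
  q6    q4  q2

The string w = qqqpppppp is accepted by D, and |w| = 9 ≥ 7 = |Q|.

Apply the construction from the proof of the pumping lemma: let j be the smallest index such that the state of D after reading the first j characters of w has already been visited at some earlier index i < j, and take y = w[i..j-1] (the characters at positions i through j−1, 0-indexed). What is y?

Run of D on w = q q q p p p p p p:
  step 0: q0  (start)
  step 1: q6  (read q: q0→q6)
  step 2: q2  (read q: q6→q2)
  step 3: q1  (read q: q2→q1)
  step 4: q1  (read p: q1→q1)   ← first repeat (q1 seen earlier)
  step 5: q1  (read p: q1→q1)
  step 6: q1  (read p: q1→q1)
  step 7: q1  (read p: q1→q1)
  step 8: q1  (read p: q1→q1)
  step 9: q1  (read p: q1→q1)

So i = 3, j = 4, giving x = w[0:3] = qqq, y = w[3:4] = p, z = w[4:9] = ppppp.
Check: |xy| = 4 ≤ 7 and |y| = 1 ≥ 1. Reading y takes D from q1 back to q1, so every xyⁱz is accepted.

p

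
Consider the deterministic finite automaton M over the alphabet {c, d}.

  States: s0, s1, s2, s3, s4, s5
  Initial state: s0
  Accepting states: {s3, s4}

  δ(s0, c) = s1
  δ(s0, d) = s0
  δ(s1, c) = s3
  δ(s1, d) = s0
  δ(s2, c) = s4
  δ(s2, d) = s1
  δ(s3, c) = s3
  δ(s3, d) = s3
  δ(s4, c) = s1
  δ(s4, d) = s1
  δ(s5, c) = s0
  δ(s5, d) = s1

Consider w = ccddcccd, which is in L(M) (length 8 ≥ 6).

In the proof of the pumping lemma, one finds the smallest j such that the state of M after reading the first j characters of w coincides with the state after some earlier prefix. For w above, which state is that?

s3

Run of M on w = c c d d c c c d:
  step 0: s0  (start)
  step 1: s1  (read c: s0→s1)
  step 2: s3  (read c: s1→s3)
  step 3: s3  (read d: s3→s3)   ← first repeat (s3 seen earlier)
  step 4: s3  (read d: s3→s3)
  step 5: s3  (read c: s3→s3)
  step 6: s3  (read c: s3→s3)
  step 7: s3  (read c: s3→s3)
  step 8: s3  (read d: s3→s3)

The earliest repeat is at step j = 3: M is in s3, which it already visited at step i = 2.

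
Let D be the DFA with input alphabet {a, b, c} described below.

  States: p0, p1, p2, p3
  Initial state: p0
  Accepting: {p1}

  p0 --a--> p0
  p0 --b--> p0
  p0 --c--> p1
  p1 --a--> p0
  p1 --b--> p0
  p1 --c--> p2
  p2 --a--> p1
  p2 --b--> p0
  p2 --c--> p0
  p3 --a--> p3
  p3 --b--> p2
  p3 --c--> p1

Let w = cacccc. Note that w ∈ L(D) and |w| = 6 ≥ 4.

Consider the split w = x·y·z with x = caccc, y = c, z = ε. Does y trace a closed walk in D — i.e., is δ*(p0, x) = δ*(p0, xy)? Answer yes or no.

no

State sequence: p0 -c-> p1 -a-> p0 -c-> p1 -c-> p2 -c-> p0 -c-> p1

After x (step 5): p0. After xy (step 6): p1.
They differ (p0 ≠ p1), so y is not a cycle from the state after x; this split is not the one the pumping-lemma construction produces, and pumping y need not keep the string in L(D).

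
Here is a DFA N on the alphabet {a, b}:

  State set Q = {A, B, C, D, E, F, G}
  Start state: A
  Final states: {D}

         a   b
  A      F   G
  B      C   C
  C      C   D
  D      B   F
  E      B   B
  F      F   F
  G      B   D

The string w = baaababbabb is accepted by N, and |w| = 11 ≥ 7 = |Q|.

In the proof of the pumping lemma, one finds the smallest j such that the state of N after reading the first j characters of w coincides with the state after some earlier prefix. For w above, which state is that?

C

State sequence: A -b-> G -a-> B -a-> C -a-> C -b-> D -a-> B -b-> C -b-> D -a-> B -b-> C -b-> D
First repeat at step 4: C was already visited.

The earliest repeat is at step j = 4: N is in C, which it already visited at step i = 3.
Pumping length from the standard proof: p = 7 (the number of states). The repeated state found above gives |xy| = j ≤ 7 and |y| = j − i ≥ 1.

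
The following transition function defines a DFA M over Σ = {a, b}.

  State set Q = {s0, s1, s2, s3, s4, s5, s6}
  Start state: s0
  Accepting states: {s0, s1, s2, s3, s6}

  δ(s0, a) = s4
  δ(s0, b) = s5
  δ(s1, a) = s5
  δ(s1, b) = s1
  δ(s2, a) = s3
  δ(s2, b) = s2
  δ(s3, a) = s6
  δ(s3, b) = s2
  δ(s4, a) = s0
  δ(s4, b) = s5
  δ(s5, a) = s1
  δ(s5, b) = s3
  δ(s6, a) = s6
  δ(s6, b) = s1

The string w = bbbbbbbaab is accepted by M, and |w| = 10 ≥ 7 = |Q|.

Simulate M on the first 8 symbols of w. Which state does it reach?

State sequence: s0 -b-> s5 -b-> s3 -b-> s2 -b-> s2 -b-> s2 -b-> s2 -b-> s2 -a-> s3

After reading 8 characters, M is in state s3.

s3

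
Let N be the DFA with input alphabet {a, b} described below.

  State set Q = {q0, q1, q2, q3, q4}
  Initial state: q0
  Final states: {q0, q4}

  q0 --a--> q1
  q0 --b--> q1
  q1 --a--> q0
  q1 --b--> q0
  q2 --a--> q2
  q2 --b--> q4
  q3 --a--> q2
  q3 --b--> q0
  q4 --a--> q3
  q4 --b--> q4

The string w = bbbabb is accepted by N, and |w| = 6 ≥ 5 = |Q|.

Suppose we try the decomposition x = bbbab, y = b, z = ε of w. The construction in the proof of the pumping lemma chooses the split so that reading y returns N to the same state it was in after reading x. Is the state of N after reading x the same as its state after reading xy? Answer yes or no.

no

State sequence: q0 -b-> q1 -b-> q0 -b-> q1 -a-> q0 -b-> q1 -b-> q0

After x (step 5): q1. After xy (step 6): q0.
They differ (q1 ≠ q0), so y is not a cycle from the state after x; this split is not the one the pumping-lemma construction produces, and pumping y need not keep the string in L(N).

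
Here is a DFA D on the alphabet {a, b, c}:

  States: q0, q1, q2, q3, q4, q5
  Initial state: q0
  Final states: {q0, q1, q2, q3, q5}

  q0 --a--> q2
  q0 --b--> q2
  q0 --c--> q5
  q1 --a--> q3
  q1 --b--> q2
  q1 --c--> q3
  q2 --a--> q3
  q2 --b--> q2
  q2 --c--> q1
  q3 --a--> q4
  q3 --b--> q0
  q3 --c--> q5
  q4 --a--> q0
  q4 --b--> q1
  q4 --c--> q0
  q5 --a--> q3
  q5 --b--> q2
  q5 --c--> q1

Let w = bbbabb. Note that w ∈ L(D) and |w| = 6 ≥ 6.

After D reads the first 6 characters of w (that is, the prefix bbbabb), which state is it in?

State sequence: q0 -b-> q2 -b-> q2 -b-> q2 -a-> q3 -b-> q0 -b-> q2

After reading 6 characters, D is in state q2.

q2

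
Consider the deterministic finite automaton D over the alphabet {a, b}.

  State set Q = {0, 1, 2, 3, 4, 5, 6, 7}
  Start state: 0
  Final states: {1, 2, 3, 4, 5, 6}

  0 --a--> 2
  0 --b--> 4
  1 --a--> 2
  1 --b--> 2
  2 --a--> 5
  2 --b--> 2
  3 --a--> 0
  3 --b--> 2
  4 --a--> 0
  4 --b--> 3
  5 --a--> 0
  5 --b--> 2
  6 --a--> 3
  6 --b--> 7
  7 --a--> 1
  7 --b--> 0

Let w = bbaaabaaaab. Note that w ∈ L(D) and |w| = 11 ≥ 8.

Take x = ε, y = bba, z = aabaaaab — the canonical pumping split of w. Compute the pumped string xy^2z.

xy^2z = ε·bba·bba·aabaaaab = bbabbaaabaaaab.
Reading y = bba takes D from 0 back to 0, so after x·y·y the machine is still in 0, and z then leads to the accepting state 2. Hence bbabbaaabaaaab ∈ L(D).

bbabbaaabaaaab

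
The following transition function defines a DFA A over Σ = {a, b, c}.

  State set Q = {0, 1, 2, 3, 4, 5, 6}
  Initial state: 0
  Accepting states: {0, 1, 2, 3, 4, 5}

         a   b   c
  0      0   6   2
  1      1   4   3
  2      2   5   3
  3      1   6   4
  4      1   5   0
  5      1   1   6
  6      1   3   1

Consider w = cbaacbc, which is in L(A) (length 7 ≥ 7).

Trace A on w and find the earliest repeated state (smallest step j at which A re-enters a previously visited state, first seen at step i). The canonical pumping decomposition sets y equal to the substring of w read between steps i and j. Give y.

a

Run of A on w = c b a a c b c:
  step 0: 0  (start)
  step 1: 2  (read c: 0→2)
  step 2: 5  (read b: 2→5)
  step 3: 1  (read a: 5→1)
  step 4: 1  (read a: 1→1)   ← first repeat (1 seen earlier)
  step 5: 3  (read c: 1→3)
  step 6: 6  (read b: 3→6)
  step 7: 1  (read c: 6→1)

So i = 3, j = 4, giving x = w[0:3] = cba, y = w[3:4] = a, z = w[4:7] = cbc.
Check: |xy| = 4 ≤ 7 and |y| = 1 ≥ 1. Reading y takes A from 1 back to 1, so every xyⁱz is accepted.
The DFA has 7 states, so the proof of the pumping lemma guarantees a repeated state among the first 7+1 visited; the segment between the two visits is the pumpable y.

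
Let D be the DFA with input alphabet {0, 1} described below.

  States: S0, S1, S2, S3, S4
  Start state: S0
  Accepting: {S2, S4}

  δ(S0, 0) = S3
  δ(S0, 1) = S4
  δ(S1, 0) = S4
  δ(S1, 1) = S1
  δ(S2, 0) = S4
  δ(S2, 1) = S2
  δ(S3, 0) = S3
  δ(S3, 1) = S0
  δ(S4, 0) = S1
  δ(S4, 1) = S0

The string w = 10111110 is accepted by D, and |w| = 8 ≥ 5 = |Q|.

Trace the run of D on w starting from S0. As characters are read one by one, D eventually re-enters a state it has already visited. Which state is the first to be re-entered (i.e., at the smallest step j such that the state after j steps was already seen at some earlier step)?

Run of D on w = 1 0 1 1 1 1 1 0:
  step 0: S0  (start)
  step 1: S4  (read 1: S0→S4)
  step 2: S1  (read 0: S4→S1)
  step 3: S1  (read 1: S1→S1)   ← first repeat (S1 seen earlier)
  step 4: S1  (read 1: S1→S1)
  step 5: S1  (read 1: S1→S1)
  step 6: S1  (read 1: S1→S1)
  step 7: S1  (read 1: S1→S1)
  step 8: S4  (read 0: S1→S4)

The earliest repeat is at step j = 3: D is in S1, which it already visited at step i = 2.
Since D has 5 states, any run of length ≥ 5 visits 5+1 states, so by pigeonhole some state repeats within the first 5 steps — that repeat gives the pumpable loop.

S1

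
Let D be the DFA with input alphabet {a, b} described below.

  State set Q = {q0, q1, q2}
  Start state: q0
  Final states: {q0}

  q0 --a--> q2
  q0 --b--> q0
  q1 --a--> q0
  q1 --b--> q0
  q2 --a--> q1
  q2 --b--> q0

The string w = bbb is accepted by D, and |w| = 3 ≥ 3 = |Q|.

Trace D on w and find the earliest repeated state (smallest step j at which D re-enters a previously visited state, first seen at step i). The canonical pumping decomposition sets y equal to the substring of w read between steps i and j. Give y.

b

Run of D on w = b b b:
  step 0: q0  (start)
  step 1: q0  (read b: q0→q0)   ← first repeat (q0 seen earlier)
  step 2: q0  (read b: q0→q0)
  step 3: q0  (read b: q0→q0)

So i = 0, j = 1, giving x = w[0:0] = ε, y = w[0:1] = b, z = w[1:3] = bb.
Check: |xy| = 1 ≤ 3 and |y| = 1 ≥ 1. Reading y takes D from q0 back to q0, so every xyⁱz is accepted.
The DFA has 3 states, so the proof of the pumping lemma guarantees a repeated state among the first 3+1 visited; the segment between the two visits is the pumpable y.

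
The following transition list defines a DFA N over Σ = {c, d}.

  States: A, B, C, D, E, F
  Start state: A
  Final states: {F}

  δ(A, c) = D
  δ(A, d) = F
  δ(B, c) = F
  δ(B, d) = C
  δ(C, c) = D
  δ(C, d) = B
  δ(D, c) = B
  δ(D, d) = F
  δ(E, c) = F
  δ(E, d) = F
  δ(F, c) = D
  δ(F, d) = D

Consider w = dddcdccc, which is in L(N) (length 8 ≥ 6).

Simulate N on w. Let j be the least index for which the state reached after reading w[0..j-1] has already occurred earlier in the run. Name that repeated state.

F

State sequence: A -d-> F -d-> D -d-> F -c-> D -d-> F -c-> D -c-> B -c-> F
First repeat at step 3: F was already visited.

The earliest repeat is at step j = 3: N is in F, which it already visited at step i = 1.
Pumping length from the standard proof: p = 6 (the number of states). The repeated state found above gives |xy| = j ≤ 6 and |y| = j − i ≥ 1.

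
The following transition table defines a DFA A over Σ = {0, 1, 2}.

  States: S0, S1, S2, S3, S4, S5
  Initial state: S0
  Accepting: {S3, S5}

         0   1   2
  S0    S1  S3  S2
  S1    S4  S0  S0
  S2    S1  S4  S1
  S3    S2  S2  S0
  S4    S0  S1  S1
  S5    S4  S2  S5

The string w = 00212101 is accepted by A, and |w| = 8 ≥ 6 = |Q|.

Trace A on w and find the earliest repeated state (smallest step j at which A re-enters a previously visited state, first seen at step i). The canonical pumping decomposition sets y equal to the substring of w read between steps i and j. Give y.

02

State sequence: S0 -0-> S1 -0-> S4 -2-> S1 -1-> S0 -2-> S2 -1-> S4 -0-> S0 -1-> S3
First repeat at step 3: S1 was already visited.

So i = 1, j = 3, giving x = w[0:1] = 0, y = w[1:3] = 02, z = w[3:8] = 12101.
Check: |xy| = 3 ≤ 6 and |y| = 2 ≥ 1. Reading y takes A from S1 back to S1, so every xyⁱz is accepted.
With |Q| = 6, pigeonhole forces a state repeat no later than step 6; the substring read between the first and second visits to that state can be pumped.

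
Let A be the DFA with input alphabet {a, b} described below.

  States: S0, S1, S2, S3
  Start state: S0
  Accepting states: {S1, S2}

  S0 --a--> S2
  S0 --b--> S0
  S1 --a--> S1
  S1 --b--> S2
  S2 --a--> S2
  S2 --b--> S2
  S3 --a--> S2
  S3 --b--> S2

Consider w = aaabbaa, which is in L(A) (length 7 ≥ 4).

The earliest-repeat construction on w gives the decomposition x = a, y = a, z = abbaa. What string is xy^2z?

aaaabbaa

xy^2z = a·a·a·abbaa = aaaabbaa.
Reading y = a takes A from S2 back to S2, so after x·y·y the machine is still in S2, and z then leads to the accepting state S2. Hence aaaabbaa ∈ L(A).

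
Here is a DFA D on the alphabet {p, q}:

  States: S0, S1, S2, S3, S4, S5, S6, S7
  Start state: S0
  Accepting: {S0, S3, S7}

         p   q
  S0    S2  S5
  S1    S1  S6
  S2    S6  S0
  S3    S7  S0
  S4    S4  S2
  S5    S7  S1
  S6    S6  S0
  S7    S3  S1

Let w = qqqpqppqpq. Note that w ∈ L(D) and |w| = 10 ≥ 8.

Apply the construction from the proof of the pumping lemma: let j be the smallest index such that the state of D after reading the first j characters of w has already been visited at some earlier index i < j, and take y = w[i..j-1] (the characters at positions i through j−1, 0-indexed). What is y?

Run of D on w = q q q p q p p q p q:
  step 0: S0  (start)
  step 1: S5  (read q: S0→S5)
  step 2: S1  (read q: S5→S1)
  step 3: S6  (read q: S1→S6)
  step 4: S6  (read p: S6→S6)   ← first repeat (S6 seen earlier)
  step 5: S0  (read q: S6→S0)
  step 6: S2  (read p: S0→S2)
  step 7: S6  (read p: S2→S6)
  step 8: S0  (read q: S6→S0)
  step 9: S2  (read p: S0→S2)
  step 10: S0  (read q: S2→S0)

So i = 3, j = 4, giving x = w[0:3] = qqq, y = w[3:4] = p, z = w[4:10] = qppqpq.
Check: |xy| = 4 ≤ 8 and |y| = 1 ≥ 1. Reading y takes D from S6 back to S6, so every xyⁱz is accepted.
With |Q| = 8, pigeonhole forces a state repeat no later than step 8; the substring read between the first and second visits to that state can be pumped.

p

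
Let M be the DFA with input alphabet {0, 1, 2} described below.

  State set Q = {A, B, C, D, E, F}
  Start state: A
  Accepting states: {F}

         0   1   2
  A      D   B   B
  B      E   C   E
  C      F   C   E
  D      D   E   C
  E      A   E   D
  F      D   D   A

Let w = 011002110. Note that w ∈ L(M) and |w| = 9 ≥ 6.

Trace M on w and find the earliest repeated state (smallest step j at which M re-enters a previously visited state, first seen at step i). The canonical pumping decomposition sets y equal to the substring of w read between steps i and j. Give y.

Run of M on w = 0 1 1 0 0 2 1 1 0:
  step 0: A  (start)
  step 1: D  (read 0: A→D)
  step 2: E  (read 1: D→E)
  step 3: E  (read 1: E→E)   ← first repeat (E seen earlier)
  step 4: A  (read 0: E→A)
  step 5: D  (read 0: A→D)
  step 6: C  (read 2: D→C)
  step 7: C  (read 1: C→C)
  step 8: C  (read 1: C→C)
  step 9: F  (read 0: C→F)

So i = 2, j = 3, giving x = w[0:2] = 01, y = w[2:3] = 1, z = w[3:9] = 002110.
Check: |xy| = 3 ≤ 6 and |y| = 1 ≥ 1. Reading y takes M from E back to E, so every xyⁱz is accepted.
Since M has 6 states, any run of length ≥ 6 visits 6+1 states, so by pigeonhole some state repeats within the first 6 steps — that repeat gives the pumpable loop.

1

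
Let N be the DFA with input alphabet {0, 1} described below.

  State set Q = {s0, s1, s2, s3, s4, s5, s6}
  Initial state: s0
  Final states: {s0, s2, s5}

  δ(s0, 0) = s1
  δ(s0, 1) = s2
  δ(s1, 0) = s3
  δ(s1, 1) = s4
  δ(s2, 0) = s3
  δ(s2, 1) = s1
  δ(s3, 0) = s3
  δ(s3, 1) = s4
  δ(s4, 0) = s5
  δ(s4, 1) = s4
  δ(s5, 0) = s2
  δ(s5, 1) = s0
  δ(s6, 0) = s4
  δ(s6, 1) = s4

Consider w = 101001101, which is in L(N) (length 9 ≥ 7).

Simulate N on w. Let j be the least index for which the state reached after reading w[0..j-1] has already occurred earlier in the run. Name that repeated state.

Run of N on w = 1 0 1 0 0 1 1 0 1:
  step 0: s0  (start)
  step 1: s2  (read 1: s0→s2)
  step 2: s3  (read 0: s2→s3)
  step 3: s4  (read 1: s3→s4)
  step 4: s5  (read 0: s4→s5)
  step 5: s2  (read 0: s5→s2)   ← first repeat (s2 seen earlier)
  step 6: s1  (read 1: s2→s1)
  step 7: s4  (read 1: s1→s4)
  step 8: s5  (read 0: s4→s5)
  step 9: s0  (read 1: s5→s0)

The earliest repeat is at step j = 5: N is in s2, which it already visited at step i = 1.
With |Q| = 7, pigeonhole forces a state repeat no later than step 7; the substring read between the first and second visits to that state can be pumped.

s2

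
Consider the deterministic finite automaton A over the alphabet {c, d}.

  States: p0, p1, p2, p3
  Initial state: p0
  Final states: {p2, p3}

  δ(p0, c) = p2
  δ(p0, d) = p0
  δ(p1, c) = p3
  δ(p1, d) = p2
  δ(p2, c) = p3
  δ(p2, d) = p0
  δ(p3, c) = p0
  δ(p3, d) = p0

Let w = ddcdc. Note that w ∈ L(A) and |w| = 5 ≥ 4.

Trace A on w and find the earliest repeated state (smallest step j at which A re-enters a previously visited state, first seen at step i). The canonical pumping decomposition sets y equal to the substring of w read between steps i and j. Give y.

d

Run of A on w = d d c d c:
  step 0: p0  (start)
  step 1: p0  (read d: p0→p0)   ← first repeat (p0 seen earlier)
  step 2: p0  (read d: p0→p0)
  step 3: p2  (read c: p0→p2)
  step 4: p0  (read d: p2→p0)
  step 5: p2  (read c: p0→p2)

So i = 0, j = 1, giving x = w[0:0] = ε, y = w[0:1] = d, z = w[1:5] = dcdc.
Check: |xy| = 1 ≤ 4 and |y| = 1 ≥ 1. Reading y takes A from p0 back to p0, so every xyⁱz is accepted.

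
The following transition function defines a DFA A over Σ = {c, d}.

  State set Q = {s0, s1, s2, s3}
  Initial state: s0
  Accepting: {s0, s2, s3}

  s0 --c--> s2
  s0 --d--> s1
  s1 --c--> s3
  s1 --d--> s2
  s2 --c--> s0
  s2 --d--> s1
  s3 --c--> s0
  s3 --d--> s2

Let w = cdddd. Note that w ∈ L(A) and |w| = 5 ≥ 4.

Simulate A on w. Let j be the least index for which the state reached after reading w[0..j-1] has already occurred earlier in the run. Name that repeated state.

s2

State sequence: s0 -c-> s2 -d-> s1 -d-> s2 -d-> s1 -d-> s2
First repeat at step 3: s2 was already visited.

The earliest repeat is at step j = 3: A is in s2, which it already visited at step i = 1.
Since A has 4 states, any run of length ≥ 4 visits 4+1 states, so by pigeonhole some state repeats within the first 4 steps — that repeat gives the pumpable loop.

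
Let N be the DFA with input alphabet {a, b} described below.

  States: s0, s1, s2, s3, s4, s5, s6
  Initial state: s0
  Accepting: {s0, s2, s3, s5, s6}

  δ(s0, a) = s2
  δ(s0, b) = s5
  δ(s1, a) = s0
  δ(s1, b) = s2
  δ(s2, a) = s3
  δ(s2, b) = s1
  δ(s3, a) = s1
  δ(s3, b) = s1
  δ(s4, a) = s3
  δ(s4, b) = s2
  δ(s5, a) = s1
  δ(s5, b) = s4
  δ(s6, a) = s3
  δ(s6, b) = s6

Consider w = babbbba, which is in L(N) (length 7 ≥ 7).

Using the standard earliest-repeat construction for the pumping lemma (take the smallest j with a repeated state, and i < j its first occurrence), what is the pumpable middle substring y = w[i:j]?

Run of N on w = b a b b b b a:
  step 0: s0  (start)
  step 1: s5  (read b: s0→s5)
  step 2: s1  (read a: s5→s1)
  step 3: s2  (read b: s1→s2)
  step 4: s1  (read b: s2→s1)   ← first repeat (s1 seen earlier)
  step 5: s2  (read b: s1→s2)
  step 6: s1  (read b: s2→s1)
  step 7: s0  (read a: s1→s0)

So i = 2, j = 4, giving x = w[0:2] = ba, y = w[2:4] = bb, z = w[4:7] = bba.
Check: |xy| = 4 ≤ 7 and |y| = 2 ≥ 1. Reading y takes N from s1 back to s1, so every xyⁱz is accepted.
Pumping length from the standard proof: p = 7 (the number of states). The repeated state found above gives |xy| = j ≤ 7 and |y| = j − i ≥ 1.

bb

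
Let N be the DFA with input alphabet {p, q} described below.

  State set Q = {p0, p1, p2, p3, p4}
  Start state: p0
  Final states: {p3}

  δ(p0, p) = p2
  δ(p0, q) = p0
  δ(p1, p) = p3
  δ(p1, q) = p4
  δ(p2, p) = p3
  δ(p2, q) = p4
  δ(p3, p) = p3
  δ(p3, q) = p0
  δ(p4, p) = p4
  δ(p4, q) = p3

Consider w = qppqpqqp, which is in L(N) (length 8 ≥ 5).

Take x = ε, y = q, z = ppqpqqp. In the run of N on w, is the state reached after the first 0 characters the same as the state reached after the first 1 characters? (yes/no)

yes

Run of N on the first 1 characters of w = q:
  step 0: p0  (start)
  step 1: p0  (read q: p0→p0)

After x (step 0): p0. After xy (step 1): p0.
They match, so y = q drives N around a cycle from p0 back to itself; pumping y any number of times keeps N in p0 before reading z, and xyⁱz ∈ L(N) for every i ≥ 0.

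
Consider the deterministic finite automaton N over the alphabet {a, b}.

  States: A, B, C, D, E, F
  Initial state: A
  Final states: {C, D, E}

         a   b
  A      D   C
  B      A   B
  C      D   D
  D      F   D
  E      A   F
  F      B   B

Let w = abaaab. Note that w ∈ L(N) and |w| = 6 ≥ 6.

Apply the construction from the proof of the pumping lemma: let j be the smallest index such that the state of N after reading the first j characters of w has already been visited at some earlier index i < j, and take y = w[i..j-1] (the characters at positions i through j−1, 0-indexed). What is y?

State sequence: A -a-> D -b-> D -a-> F -a-> B -a-> A -b-> C
First repeat at step 2: D was already visited.

So i = 1, j = 2, giving x = w[0:1] = a, y = w[1:2] = b, z = w[2:6] = aaab.
Check: |xy| = 2 ≤ 6 and |y| = 1 ≥ 1. Reading y takes N from D back to D, so every xyⁱz is accepted.

b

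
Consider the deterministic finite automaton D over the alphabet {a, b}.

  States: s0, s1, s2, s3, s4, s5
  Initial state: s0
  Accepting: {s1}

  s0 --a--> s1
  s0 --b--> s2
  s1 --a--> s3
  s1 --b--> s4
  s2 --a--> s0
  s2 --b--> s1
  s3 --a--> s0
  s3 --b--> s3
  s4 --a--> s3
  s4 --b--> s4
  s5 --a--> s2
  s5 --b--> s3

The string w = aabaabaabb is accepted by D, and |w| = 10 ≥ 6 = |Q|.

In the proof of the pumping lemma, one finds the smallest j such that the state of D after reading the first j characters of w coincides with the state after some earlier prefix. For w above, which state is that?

Run of D on w = a a b a a b a a b b:
  step 0: s0  (start)
  step 1: s1  (read a: s0→s1)
  step 2: s3  (read a: s1→s3)
  step 3: s3  (read b: s3→s3)   ← first repeat (s3 seen earlier)
  step 4: s0  (read a: s3→s0)
  step 5: s1  (read a: s0→s1)
  step 6: s4  (read b: s1→s4)
  step 7: s3  (read a: s4→s3)
  step 8: s0  (read a: s3→s0)
  step 9: s2  (read b: s0→s2)
  step 10: s1  (read b: s2→s1)

The earliest repeat is at step j = 3: D is in s3, which it already visited at step i = 2.

s3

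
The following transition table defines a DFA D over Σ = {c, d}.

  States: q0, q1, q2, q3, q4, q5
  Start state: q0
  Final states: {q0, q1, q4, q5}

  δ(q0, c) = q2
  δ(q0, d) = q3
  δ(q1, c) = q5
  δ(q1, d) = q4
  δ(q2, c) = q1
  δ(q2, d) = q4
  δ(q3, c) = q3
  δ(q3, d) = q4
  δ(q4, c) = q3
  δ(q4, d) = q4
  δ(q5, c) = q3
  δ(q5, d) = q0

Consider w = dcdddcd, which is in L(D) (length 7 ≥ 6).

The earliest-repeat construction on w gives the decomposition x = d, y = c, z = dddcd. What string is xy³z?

dcccdddcd

xy^3z = d·c·c·c·dddcd = dcccdddcd.
Reading y = c takes D from q3 back to q3, so after x·y·y·y the machine is still in q3, and z then leads to the accepting state q4. Hence dcccdddcd ∈ L(D).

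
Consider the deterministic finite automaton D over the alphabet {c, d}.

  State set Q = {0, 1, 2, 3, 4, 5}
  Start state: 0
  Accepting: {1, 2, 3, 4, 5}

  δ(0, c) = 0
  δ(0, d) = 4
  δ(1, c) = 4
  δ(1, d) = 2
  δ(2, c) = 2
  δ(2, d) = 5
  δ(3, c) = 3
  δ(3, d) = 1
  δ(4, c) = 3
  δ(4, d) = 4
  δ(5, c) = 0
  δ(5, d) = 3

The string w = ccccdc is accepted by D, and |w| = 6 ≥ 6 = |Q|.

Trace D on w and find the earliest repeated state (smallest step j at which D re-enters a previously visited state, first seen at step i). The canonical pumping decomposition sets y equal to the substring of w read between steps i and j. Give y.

State sequence: 0 -c-> 0 -c-> 0 -c-> 0 -c-> 0 -d-> 4 -c-> 3
First repeat at step 1: 0 was already visited.

So i = 0, j = 1, giving x = w[0:0] = ε, y = w[0:1] = c, z = w[1:6] = cccdc.
Check: |xy| = 1 ≤ 6 and |y| = 1 ≥ 1. Reading y takes D from 0 back to 0, so every xyⁱz is accepted.
The DFA has 6 states, so the proof of the pumping lemma guarantees a repeated state among the first 6+1 visited; the segment between the two visits is the pumpable y.

c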